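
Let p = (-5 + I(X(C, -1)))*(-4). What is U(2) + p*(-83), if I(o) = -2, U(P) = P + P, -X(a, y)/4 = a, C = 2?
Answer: -2320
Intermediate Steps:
X(a, y) = -4*a
U(P) = 2*P
p = 28 (p = (-5 - 2)*(-4) = -7*(-4) = 28)
U(2) + p*(-83) = 2*2 + 28*(-83) = 4 - 2324 = -2320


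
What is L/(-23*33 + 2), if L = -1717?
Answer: 1717/757 ≈ 2.2682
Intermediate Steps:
L/(-23*33 + 2) = -1717/(-23*33 + 2) = -1717/(-759 + 2) = -1717/(-757) = -1717*(-1/757) = 1717/757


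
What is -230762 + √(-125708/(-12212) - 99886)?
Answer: -230762 + 9*I*√11492868903/3053 ≈ -2.3076e+5 + 316.03*I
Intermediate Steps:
-230762 + √(-125708/(-12212) - 99886) = -230762 + √(-125708*(-1/12212) - 99886) = -230762 + √(31427/3053 - 99886) = -230762 + √(-304920531/3053) = -230762 + 9*I*√11492868903/3053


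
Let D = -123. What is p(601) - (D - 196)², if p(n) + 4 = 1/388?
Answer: -39484819/388 ≈ -1.0177e+5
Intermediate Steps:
p(n) = -1551/388 (p(n) = -4 + 1/388 = -1551/388)
p(601) - (D - 196)² = -1551/388 - (-123 - 196)² = -1551/388 - 1*(-319)² = -1551/388 - 1*101761 = -1551/388 - 101761 = -39484819/388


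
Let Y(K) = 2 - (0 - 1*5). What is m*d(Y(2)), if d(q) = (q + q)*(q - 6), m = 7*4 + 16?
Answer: 616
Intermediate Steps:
m = 44 (m = 28 + 16 = 44)
Y(K) = 7 (Y(K) = 2 - (0 - 5) = 2 - 1*(-5) = 2 + 5 = 7)
d(q) = 2*q*(-6 + q) (d(q) = (2*q)*(-6 + q) = 2*q*(-6 + q))
m*d(Y(2)) = 44*(2*7*(-6 + 7)) = 44*(2*7*1) = 44*14 = 616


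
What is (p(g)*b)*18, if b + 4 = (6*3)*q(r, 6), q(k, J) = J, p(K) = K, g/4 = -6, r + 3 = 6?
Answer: -44928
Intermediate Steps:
r = 3 (r = -3 + 6 = 3)
g = -24 (g = 4*(-6) = -24)
b = 104 (b = -4 + (6*3)*6 = -4 + 18*6 = -4 + 108 = 104)
(p(g)*b)*18 = -24*104*18 = -2496*18 = -44928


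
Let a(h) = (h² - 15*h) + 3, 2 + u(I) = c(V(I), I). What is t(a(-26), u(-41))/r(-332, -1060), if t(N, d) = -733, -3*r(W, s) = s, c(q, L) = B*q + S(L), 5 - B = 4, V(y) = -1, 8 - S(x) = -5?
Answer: -2199/1060 ≈ -2.0745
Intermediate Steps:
S(x) = 13 (S(x) = 8 - 1*(-5) = 8 + 5 = 13)
B = 1 (B = 5 - 1*4 = 5 - 4 = 1)
c(q, L) = 13 + q (c(q, L) = 1*q + 13 = q + 13 = 13 + q)
r(W, s) = -s/3
u(I) = 10 (u(I) = -2 + (13 - 1) = -2 + 12 = 10)
a(h) = 3 + h² - 15*h
t(a(-26), u(-41))/r(-332, -1060) = -733/((-⅓*(-1060))) = -733/1060/3 = -733*3/1060 = -2199/1060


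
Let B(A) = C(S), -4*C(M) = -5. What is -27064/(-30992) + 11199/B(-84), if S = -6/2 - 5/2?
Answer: 173556619/19370 ≈ 8960.1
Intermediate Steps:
S = -11/2 (S = -6*½ - 5*½ = -3 - 5/2 = -11/2 ≈ -5.5000)
C(M) = 5/4 (C(M) = -¼*(-5) = 5/4)
B(A) = 5/4
-27064/(-30992) + 11199/B(-84) = -27064/(-30992) + 11199/(5/4) = -27064*(-1/30992) + 11199*(⅘) = 3383/3874 + 44796/5 = 173556619/19370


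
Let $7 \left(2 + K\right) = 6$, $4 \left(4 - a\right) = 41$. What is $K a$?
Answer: $\frac{50}{7} \approx 7.1429$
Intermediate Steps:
$a = - \frac{25}{4}$ ($a = 4 - \frac{41}{4} = - \frac{25}{4} \approx -6.25$)
$K = - \frac{8}{7}$ ($K = -2 + \frac{1}{7} \cdot 6 = -2 + \frac{6}{7} = - \frac{8}{7} \approx -1.1429$)
$K a = \left(- \frac{8}{7}\right) \left(- \frac{25}{4}\right) = \frac{50}{7}$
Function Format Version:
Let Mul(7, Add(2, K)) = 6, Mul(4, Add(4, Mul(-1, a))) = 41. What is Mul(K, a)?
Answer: Rational(50, 7) ≈ 7.1429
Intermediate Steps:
a = Rational(-25, 4) (a = Add(4, Mul(Rational(-1, 4), 41)) = Add(4, Rational(-41, 4)) = Rational(-25, 4) ≈ -6.2500)
K = Rational(-8, 7) (K = Add(-2, Mul(Rational(1, 7), 6)) = Add(-2, Rational(6, 7)) = Rational(-8, 7) ≈ -1.1429)
Mul(K, a) = Mul(Rational(-8, 7), Rational(-25, 4)) = Rational(50, 7)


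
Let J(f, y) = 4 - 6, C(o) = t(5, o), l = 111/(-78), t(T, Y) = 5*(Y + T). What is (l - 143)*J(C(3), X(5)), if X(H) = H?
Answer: 3755/13 ≈ 288.85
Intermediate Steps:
t(T, Y) = 5*T + 5*Y (t(T, Y) = 5*(T + Y) = 5*T + 5*Y)
l = -37/26 (l = 111*(-1/78) = -37/26 ≈ -1.4231)
C(o) = 25 + 5*o (C(o) = 5*5 + 5*o = 25 + 5*o)
J(f, y) = -2
(l - 143)*J(C(3), X(5)) = (-37/26 - 143)*(-2) = -3755/26*(-2) = 3755/13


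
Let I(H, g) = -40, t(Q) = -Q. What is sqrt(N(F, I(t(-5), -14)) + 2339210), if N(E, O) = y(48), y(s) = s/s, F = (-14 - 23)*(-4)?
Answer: 7*sqrt(47739) ≈ 1529.4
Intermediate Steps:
F = 148 (F = -37*(-4) = 148)
y(s) = 1
N(E, O) = 1
sqrt(N(F, I(t(-5), -14)) + 2339210) = sqrt(1 + 2339210) = sqrt(2339211) = 7*sqrt(47739)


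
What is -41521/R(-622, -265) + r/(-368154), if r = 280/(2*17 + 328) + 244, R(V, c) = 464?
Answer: -461134780235/5153174256 ≈ -89.486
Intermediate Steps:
r = 44304/181 (r = 280/(34 + 328) + 244 = 280/362 + 244 = (1/362)*280 + 244 = 140/181 + 244 = 44304/181 ≈ 244.77)
-41521/R(-622, -265) + r/(-368154) = -41521/464 + (44304/181)/(-368154) = -41521*1/464 + (44304/181)*(-1/368154) = -41521/464 - 7384/11105979 = -461134780235/5153174256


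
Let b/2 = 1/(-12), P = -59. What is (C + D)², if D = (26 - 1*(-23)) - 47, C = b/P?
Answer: 502681/125316 ≈ 4.0113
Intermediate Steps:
b = -⅙ (b = 2/(-12) = 2*(-1/12) = -⅙ ≈ -0.16667)
C = 1/354 (C = -⅙/(-59) = -⅙*(-1/59) = 1/354 ≈ 0.0028249)
D = 2 (D = (26 + 23) - 47 = 49 - 47 = 2)
(C + D)² = (1/354 + 2)² = (709/354)² = 502681/125316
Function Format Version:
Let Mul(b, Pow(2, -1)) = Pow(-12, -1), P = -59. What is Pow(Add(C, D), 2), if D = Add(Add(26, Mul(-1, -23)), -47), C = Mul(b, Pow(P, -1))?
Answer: Rational(502681, 125316) ≈ 4.0113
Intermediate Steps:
b = Rational(-1, 6) (b = Mul(2, Pow(-12, -1)) = Mul(2, Rational(-1, 12)) = Rational(-1, 6) ≈ -0.16667)
C = Rational(1, 354) (C = Mul(Rational(-1, 6), Pow(-59, -1)) = Mul(Rational(-1, 6), Rational(-1, 59)) = Rational(1, 354) ≈ 0.0028249)
D = 2 (D = Add(Add(26, 23), -47) = Add(49, -47) = 2)
Pow(Add(C, D), 2) = Pow(Add(Rational(1, 354), 2), 2) = Pow(Rational(709, 354), 2) = Rational(502681, 125316)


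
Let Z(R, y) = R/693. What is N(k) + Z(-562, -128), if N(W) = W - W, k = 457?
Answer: -562/693 ≈ -0.81097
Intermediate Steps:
Z(R, y) = R/693 (Z(R, y) = R*(1/693) = R/693)
N(W) = 0
N(k) + Z(-562, -128) = 0 + (1/693)*(-562) = 0 - 562/693 = -562/693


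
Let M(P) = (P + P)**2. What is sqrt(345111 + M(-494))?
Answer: sqrt(1321255) ≈ 1149.5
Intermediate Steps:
M(P) = 4*P**2 (M(P) = (2*P)**2 = 4*P**2)
sqrt(345111 + M(-494)) = sqrt(345111 + 4*(-494)**2) = sqrt(345111 + 4*244036) = sqrt(345111 + 976144) = sqrt(1321255)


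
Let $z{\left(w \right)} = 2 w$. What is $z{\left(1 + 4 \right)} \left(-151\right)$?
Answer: $-1510$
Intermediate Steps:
$z{\left(1 + 4 \right)} \left(-151\right) = 2 \left(1 + 4\right) \left(-151\right) = 2 \cdot 5 \left(-151\right) = 10 \left(-151\right) = -1510$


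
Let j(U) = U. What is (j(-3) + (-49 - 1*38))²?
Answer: 8100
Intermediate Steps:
(j(-3) + (-49 - 1*38))² = (-3 + (-49 - 1*38))² = (-3 + (-49 - 38))² = (-3 - 87)² = (-90)² = 8100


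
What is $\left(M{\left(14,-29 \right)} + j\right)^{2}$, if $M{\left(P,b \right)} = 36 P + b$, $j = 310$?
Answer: $616225$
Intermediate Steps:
$M{\left(P,b \right)} = b + 36 P$
$\left(M{\left(14,-29 \right)} + j\right)^{2} = \left(\left(-29 + 36 \cdot 14\right) + 310\right)^{2} = \left(\left(-29 + 504\right) + 310\right)^{2} = \left(475 + 310\right)^{2} = 785^{2} = 616225$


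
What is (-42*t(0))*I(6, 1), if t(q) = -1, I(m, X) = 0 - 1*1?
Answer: -42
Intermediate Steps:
I(m, X) = -1 (I(m, X) = 0 - 1 = -1)
(-42*t(0))*I(6, 1) = -42*(-1)*(-1) = 42*(-1) = -42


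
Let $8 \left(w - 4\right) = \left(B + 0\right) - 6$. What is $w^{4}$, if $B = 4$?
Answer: $\frac{50625}{256} \approx 197.75$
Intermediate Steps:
$w = \frac{15}{4}$ ($w = 4 + \frac{\left(4 + 0\right) - 6}{8} = 4 + \frac{4 - 6}{8} = 4 + \frac{1}{8} \left(-2\right) = 4 - \frac{1}{4} = \frac{15}{4} \approx 3.75$)
$w^{4} = \left(\frac{15}{4}\right)^{4} = \frac{50625}{256}$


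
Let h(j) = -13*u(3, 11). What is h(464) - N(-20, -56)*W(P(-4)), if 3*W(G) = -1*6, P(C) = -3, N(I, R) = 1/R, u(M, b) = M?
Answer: -1093/28 ≈ -39.036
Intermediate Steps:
h(j) = -39 (h(j) = -13*3 = -39)
W(G) = -2 (W(G) = (-1*6)/3 = (⅓)*(-6) = -2)
h(464) - N(-20, -56)*W(P(-4)) = -39 - (-2)/(-56) = -39 - (-1)*(-2)/56 = -39 - 1*1/28 = -39 - 1/28 = -1093/28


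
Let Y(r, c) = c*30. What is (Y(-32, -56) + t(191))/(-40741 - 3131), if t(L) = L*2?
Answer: 649/21936 ≈ 0.029586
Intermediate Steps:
t(L) = 2*L
Y(r, c) = 30*c
(Y(-32, -56) + t(191))/(-40741 - 3131) = (30*(-56) + 2*191)/(-40741 - 3131) = (-1680 + 382)/(-43872) = -1298*(-1/43872) = 649/21936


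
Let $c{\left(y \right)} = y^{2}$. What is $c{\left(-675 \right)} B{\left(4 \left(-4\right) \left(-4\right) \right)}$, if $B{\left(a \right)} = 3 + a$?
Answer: $30526875$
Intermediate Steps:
$c{\left(-675 \right)} B{\left(4 \left(-4\right) \left(-4\right) \right)} = \left(-675\right)^{2} \left(3 + 4 \left(-4\right) \left(-4\right)\right) = 455625 \left(3 - -64\right) = 455625 \left(3 + 64\right) = 455625 \cdot 67 = 30526875$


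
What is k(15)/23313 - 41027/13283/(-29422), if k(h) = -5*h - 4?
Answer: -29917719203/9111010087338 ≈ -0.0032837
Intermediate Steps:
k(h) = -4 - 5*h
k(15)/23313 - 41027/13283/(-29422) = (-4 - 5*15)/23313 - 41027/13283/(-29422) = (-4 - 75)*(1/23313) - 41027*1/13283*(-1/29422) = -79*1/23313 - 41027/13283*(-1/29422) = -79/23313 + 41027/390812426 = -29917719203/9111010087338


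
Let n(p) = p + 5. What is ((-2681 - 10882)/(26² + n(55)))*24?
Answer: -40689/92 ≈ -442.27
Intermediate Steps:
n(p) = 5 + p
((-2681 - 10882)/(26² + n(55)))*24 = ((-2681 - 10882)/(26² + (5 + 55)))*24 = -13563/(676 + 60)*24 = -13563/736*24 = -40689/92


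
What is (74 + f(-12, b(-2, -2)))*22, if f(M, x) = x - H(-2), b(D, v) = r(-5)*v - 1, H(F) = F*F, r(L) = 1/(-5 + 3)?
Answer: 1540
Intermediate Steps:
r(L) = -½ (r(L) = 1/(-2) = -½)
H(F) = F²
b(D, v) = -1 - v/2 (b(D, v) = -v/2 - 1 = -1 - v/2)
f(M, x) = -4 + x (f(M, x) = x - 1*(-2)² = x - 1*4 = x - 4 = -4 + x)
(74 + f(-12, b(-2, -2)))*22 = (74 + (-4 + (-1 - ½*(-2))))*22 = (74 + (-4 + (-1 + 1)))*22 = (74 + (-4 + 0))*22 = (74 - 4)*22 = 70*22 = 1540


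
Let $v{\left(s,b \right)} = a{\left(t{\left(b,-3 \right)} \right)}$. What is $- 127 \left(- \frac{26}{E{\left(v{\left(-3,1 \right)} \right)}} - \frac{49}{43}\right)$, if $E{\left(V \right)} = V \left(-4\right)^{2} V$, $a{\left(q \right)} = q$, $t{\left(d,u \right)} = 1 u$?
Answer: $\frac{519049}{3096} \approx 167.65$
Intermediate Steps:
$t{\left(d,u \right)} = u$
$v{\left(s,b \right)} = -3$
$E{\left(V \right)} = 16 V^{2}$ ($E{\left(V \right)} = V 16 V = 16 V V = 16 V^{2}$)
$- 127 \left(- \frac{26}{E{\left(v{\left(-3,1 \right)} \right)}} - \frac{49}{43}\right) = - 127 \left(- \frac{26}{16 \left(-3\right)^{2}} - \frac{49}{43}\right) = - 127 \left(- \frac{26}{16 \cdot 9} - \frac{49}{43}\right) = - 127 \left(- \frac{26}{144} - \frac{49}{43}\right) = - 127 \left(\left(-26\right) \frac{1}{144} - \frac{49}{43}\right) = - 127 \left(- \frac{13}{72} - \frac{49}{43}\right) = \left(-127\right) \left(- \frac{4087}{3096}\right) = \frac{519049}{3096}$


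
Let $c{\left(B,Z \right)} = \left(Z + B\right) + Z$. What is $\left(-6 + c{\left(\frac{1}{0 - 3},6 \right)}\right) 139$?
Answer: $\frac{2363}{3} \approx 787.67$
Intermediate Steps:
$c{\left(B,Z \right)} = B + 2 Z$ ($c{\left(B,Z \right)} = \left(B + Z\right) + Z = B + 2 Z$)
$\left(-6 + c{\left(\frac{1}{0 - 3},6 \right)}\right) 139 = \left(-6 + \left(\frac{1}{0 - 3} + 2 \cdot 6\right)\right) 139 = \left(-6 + \left(\frac{1}{-3} + 12\right)\right) 139 = \left(-6 + \left(- \frac{1}{3} + 12\right)\right) 139 = \left(-6 + \frac{35}{3}\right) 139 = \frac{17}{3} \cdot 139 = \frac{2363}{3}$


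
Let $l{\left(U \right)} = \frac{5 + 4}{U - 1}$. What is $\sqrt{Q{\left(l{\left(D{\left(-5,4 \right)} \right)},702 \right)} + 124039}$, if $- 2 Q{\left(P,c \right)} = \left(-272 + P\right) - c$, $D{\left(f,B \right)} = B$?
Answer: $\frac{\sqrt{498098}}{2} \approx 352.88$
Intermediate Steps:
$l{\left(U \right)} = \frac{9}{-1 + U}$
$Q{\left(P,c \right)} = 136 + \frac{c}{2} - \frac{P}{2}$ ($Q{\left(P,c \right)} = - \frac{\left(-272 + P\right) - c}{2} = - \frac{-272 + P - c}{2} = 136 + \frac{c}{2} - \frac{P}{2}$)
$\sqrt{Q{\left(l{\left(D{\left(-5,4 \right)} \right)},702 \right)} + 124039} = \sqrt{\left(136 + \frac{1}{2} \cdot 702 - \frac{9 \frac{1}{-1 + 4}}{2}\right) + 124039} = \sqrt{\left(136 + 351 - \frac{9 \cdot \frac{1}{3}}{2}\right) + 124039} = \sqrt{\left(136 + 351 - \frac{3}{2}\right) + 124039} = \sqrt{\frac{971}{2} + 124039} = \sqrt{\frac{249049}{2}} = \frac{\sqrt{498098}}{2}$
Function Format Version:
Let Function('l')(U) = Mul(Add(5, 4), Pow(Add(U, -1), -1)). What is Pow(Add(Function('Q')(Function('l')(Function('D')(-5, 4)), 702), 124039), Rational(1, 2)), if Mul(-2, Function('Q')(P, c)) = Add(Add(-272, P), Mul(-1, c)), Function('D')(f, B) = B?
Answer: Mul(Rational(1, 2), Pow(498098, Rational(1, 2))) ≈ 352.88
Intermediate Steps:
Function('l')(U) = Mul(9, Pow(Add(-1, U), -1))
Function('Q')(P, c) = Add(136, Mul(Rational(1, 2), c), Mul(Rational(-1, 2), P)) (Function('Q')(P, c) = Mul(Rational(-1, 2), Add(Add(-272, P), Mul(-1, c))) = Mul(Rational(-1, 2), Add(-272, P, Mul(-1, c))) = Add(136, Mul(Rational(1, 2), c), Mul(Rational(-1, 2), P)))
Pow(Add(Function('Q')(Function('l')(Function('D')(-5, 4)), 702), 124039), Rational(1, 2)) = Pow(Add(Add(136, Mul(Rational(1, 2), 702), Mul(Rational(-1, 2), Mul(9, Pow(Add(-1, 4), -1)))), 124039), Rational(1, 2)) = Pow(Add(Add(136, 351, Mul(Rational(-1, 2), Mul(9, Pow(3, -1)))), 124039), Rational(1, 2)) = Pow(Add(Add(136, 351, Mul(Rational(-1, 2), Mul(9, Rational(1, 3)))), 124039), Rational(1, 2)) = Pow(Add(Add(136, 351, Mul(Rational(-1, 2), 3)), 124039), Rational(1, 2)) = Pow(Add(Add(136, 351, Rational(-3, 2)), 124039), Rational(1, 2)) = Pow(Add(Rational(971, 2), 124039), Rational(1, 2)) = Pow(Rational(249049, 2), Rational(1, 2)) = Mul(Rational(1, 2), Pow(498098, Rational(1, 2)))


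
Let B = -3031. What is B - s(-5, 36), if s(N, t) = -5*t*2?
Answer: -2671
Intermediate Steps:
s(N, t) = -10*t
B - s(-5, 36) = -3031 - (-10)*36 = -3031 - 1*(-360) = -3031 + 360 = -2671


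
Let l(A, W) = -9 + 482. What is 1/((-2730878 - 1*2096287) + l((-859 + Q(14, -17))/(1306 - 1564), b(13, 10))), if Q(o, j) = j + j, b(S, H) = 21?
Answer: -1/4826692 ≈ -2.0718e-7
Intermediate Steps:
Q(o, j) = 2*j
l(A, W) = 473
1/((-2730878 - 1*2096287) + l((-859 + Q(14, -17))/(1306 - 1564), b(13, 10))) = 1/((-2730878 - 1*2096287) + 473) = 1/((-2730878 - 2096287) + 473) = 1/(-4827165 + 473) = 1/(-4826692) = -1/4826692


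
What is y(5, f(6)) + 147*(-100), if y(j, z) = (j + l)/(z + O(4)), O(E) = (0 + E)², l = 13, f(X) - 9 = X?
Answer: -455682/31 ≈ -14699.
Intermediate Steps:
f(X) = 9 + X
O(E) = E²
y(j, z) = (13 + j)/(16 + z) (y(j, z) = (j + 13)/(z + 4²) = (13 + j)/(z + 16) = (13 + j)/(16 + z))
y(5, f(6)) + 147*(-100) = (13 + 5)/(16 + (9 + 6)) + 147*(-100) = 18/(16 + 15) - 14700 = 18/31 - 14700 = -455682/31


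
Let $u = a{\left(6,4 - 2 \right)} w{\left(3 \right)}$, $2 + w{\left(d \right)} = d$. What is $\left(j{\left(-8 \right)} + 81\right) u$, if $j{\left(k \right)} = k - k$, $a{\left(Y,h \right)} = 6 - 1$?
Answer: $405$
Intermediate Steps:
$w{\left(d \right)} = -2 + d$
$a{\left(Y,h \right)} = 5$
$u = 5$ ($u = 5 \left(-2 + 3\right) = 5 \cdot 1 = 5$)
$j{\left(k \right)} = 0$
$\left(j{\left(-8 \right)} + 81\right) u = \left(0 + 81\right) 5 = 81 \cdot 5 = 405$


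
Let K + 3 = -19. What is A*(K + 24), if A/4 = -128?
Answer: -1024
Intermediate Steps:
A = -512 (A = 4*(-128) = -512)
K = -22 (K = -3 - 19 = -22)
A*(K + 24) = -512*(-22 + 24) = -512*2 = -1024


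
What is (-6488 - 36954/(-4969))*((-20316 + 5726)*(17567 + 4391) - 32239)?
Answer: 10317477105962362/4969 ≈ 2.0764e+12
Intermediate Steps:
(-6488 - 36954/(-4969))*((-20316 + 5726)*(17567 + 4391) - 32239) = (-6488 - 36954*(-1/4969))*(-14590*21958 - 32239) = (-6488 + 36954/4969)*(-320367220 - 32239) = -32201918/4969*(-320399459) = 10317477105962362/4969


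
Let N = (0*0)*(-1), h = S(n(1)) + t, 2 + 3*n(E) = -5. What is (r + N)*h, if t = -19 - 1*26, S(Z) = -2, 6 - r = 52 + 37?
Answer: 3901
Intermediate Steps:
r = -83 (r = 6 - (52 + 37) = 6 - 1*89 = 6 - 89 = -83)
n(E) = -7/3 (n(E) = -⅔ + (⅓)*(-5) = -⅔ - 5/3 = -7/3)
t = -45 (t = -19 - 26 = -45)
h = -47 (h = -2 - 45 = -47)
N = 0 (N = 0*(-1) = 0)
(r + N)*h = (-83 + 0)*(-47) = -83*(-47) = 3901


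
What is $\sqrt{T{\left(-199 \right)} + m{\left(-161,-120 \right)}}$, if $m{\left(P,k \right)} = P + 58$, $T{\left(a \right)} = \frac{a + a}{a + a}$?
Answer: $i \sqrt{102} \approx 10.1 i$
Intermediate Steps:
$T{\left(a \right)} = 1$ ($T{\left(a \right)} = \frac{2 a}{2 a} = 2 a \frac{1}{2 a} = 1$)
$m{\left(P,k \right)} = 58 + P$
$\sqrt{T{\left(-199 \right)} + m{\left(-161,-120 \right)}} = \sqrt{1 + \left(58 - 161\right)} = \sqrt{1 - 103} = \sqrt{-102} = i \sqrt{102}$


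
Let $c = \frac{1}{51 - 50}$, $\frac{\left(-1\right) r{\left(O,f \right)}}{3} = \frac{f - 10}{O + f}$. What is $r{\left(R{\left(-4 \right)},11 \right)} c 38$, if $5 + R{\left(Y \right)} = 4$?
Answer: $- \frac{57}{5} \approx -11.4$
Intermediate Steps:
$R{\left(Y \right)} = -1$ ($R{\left(Y \right)} = -5 + 4 = -1$)
$r{\left(O,f \right)} = - \frac{3 \left(-10 + f\right)}{O + f}$ ($r{\left(O,f \right)} = - 3 \frac{f - 10}{O + f} = - 3 \frac{-10 + f}{O + f} = - \frac{3 \left(-10 + f\right)}{O + f}$)
$c = 1$ ($c = 1^{-1} = 1$)
$r{\left(R{\left(-4 \right)},11 \right)} c 38 = \frac{3 \left(10 - 11\right)}{-1 + 11} \cdot 1 \cdot 38 = \frac{3 \left(10 - 11\right)}{10} \cdot 1 \cdot 38 = 3 \cdot \frac{1}{10} \left(-1\right) 1 \cdot 38 = \left(- \frac{3}{10}\right) 1 \cdot 38 = \left(- \frac{3}{10}\right) 38 = - \frac{57}{5}$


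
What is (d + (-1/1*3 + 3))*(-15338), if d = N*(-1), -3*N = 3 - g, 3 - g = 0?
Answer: 0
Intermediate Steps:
g = 3 (g = 3 - 1*0 = 3 + 0 = 3)
N = 0 (N = -(3 - 1*3)/3 = -(3 - 3)/3 = -1/3*0 = 0)
d = 0 (d = 0*(-1) = 0)
(d + (-1/1*3 + 3))*(-15338) = (0 + (-1/1*3 + 3))*(-15338) = (0 + (-1*1*3 + 3))*(-15338) = (0 + (-1*3 + 3))*(-15338) = (0 + (-3 + 3))*(-15338) = (0 + 0)*(-15338) = 0*(-15338) = 0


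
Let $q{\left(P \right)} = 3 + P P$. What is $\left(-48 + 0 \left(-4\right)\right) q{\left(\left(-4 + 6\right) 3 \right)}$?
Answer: $-1872$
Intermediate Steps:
$q{\left(P \right)} = 3 + P^{2}$
$\left(-48 + 0 \left(-4\right)\right) q{\left(\left(-4 + 6\right) 3 \right)} = \left(-48 + 0 \left(-4\right)\right) \left(3 + \left(\left(-4 + 6\right) 3\right)^{2}\right) = \left(-48 + 0\right) \left(3 + \left(2 \cdot 3\right)^{2}\right) = - 48 \left(3 + 6^{2}\right) = - 48 \left(3 + 36\right) = \left(-48\right) 39 = -1872$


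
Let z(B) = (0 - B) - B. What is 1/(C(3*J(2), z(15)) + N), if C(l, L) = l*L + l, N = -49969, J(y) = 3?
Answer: -1/50230 ≈ -1.9908e-5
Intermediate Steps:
z(B) = -2*B (z(B) = -B - B = -2*B)
C(l, L) = l + L*l (C(l, L) = L*l + l = l + L*l)
1/(C(3*J(2), z(15)) + N) = 1/((3*3)*(1 - 2*15) - 49969) = 1/(9*(1 - 30) - 49969) = 1/(9*(-29) - 49969) = 1/(-261 - 49969) = 1/(-50230) = -1/50230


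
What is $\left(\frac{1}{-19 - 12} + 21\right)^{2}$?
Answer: $\frac{422500}{961} \approx 439.65$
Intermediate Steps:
$\left(\frac{1}{-19 - 12} + 21\right)^{2} = \left(\frac{1}{-31} + 21\right)^{2} = \left(- \frac{1}{31} + 21\right)^{2} = \left(\frac{650}{31}\right)^{2} = \frac{422500}{961}$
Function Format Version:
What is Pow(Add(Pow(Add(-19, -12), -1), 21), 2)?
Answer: Rational(422500, 961) ≈ 439.65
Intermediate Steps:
Pow(Add(Pow(Add(-19, -12), -1), 21), 2) = Pow(Add(Pow(-31, -1), 21), 2) = Pow(Add(Rational(-1, 31), 21), 2) = Pow(Rational(650, 31), 2) = Rational(422500, 961)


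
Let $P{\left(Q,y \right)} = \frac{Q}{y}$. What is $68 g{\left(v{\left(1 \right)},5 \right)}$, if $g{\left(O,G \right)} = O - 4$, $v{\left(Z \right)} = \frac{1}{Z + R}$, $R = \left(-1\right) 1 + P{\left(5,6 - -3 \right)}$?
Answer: $- \frac{748}{5} \approx -149.6$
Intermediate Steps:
$R = - \frac{4}{9}$ ($R = \left(-1\right) 1 + \frac{5}{6 - -3} = -1 + \frac{5}{6 + 3} = -1 + \frac{5}{9} = - \frac{4}{9} \approx -0.44444$)
$v{\left(Z \right)} = \frac{1}{- \frac{4}{9} + Z}$ ($v{\left(Z \right)} = \frac{1}{Z - \frac{4}{9}} = \frac{1}{- \frac{4}{9} + Z}$)
$g{\left(O,G \right)} = -4 + O$ ($g{\left(O,G \right)} = O - 4 = -4 + O$)
$68 g{\left(v{\left(1 \right)},5 \right)} = 68 \left(-4 + \frac{9}{-4 + 9 \cdot 1}\right) = 68 \left(-4 + \frac{9}{-4 + 9}\right) = 68 \left(-4 + \frac{9}{5}\right) = 68 \left(- \frac{11}{5}\right) = - \frac{748}{5}$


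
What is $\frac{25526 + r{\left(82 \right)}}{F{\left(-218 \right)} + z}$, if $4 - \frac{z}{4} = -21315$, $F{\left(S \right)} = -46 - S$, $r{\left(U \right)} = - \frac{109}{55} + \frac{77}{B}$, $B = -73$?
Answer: $\frac{51237349}{171536860} \approx 0.2987$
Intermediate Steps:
$r{\left(U \right)} = - \frac{12192}{4015}$ ($r{\left(U \right)} = - \frac{109}{55} + \frac{77}{-73} = \left(-109\right) \frac{1}{55} + 77 \left(- \frac{1}{73}\right) = - \frac{109}{55} - \frac{77}{73} = - \frac{12192}{4015}$)
$z = 85276$ ($z = 16 - -85260 = 16 + 85260 = 85276$)
$\frac{25526 + r{\left(82 \right)}}{F{\left(-218 \right)} + z} = \frac{25526 - \frac{12192}{4015}}{\left(-46 - -218\right) + 85276} = \frac{102474698}{4015 \left(\left(-46 + 218\right) + 85276\right)} = \frac{102474698}{4015 \left(172 + 85276\right)} = \frac{102474698}{4015 \cdot 85448} = \frac{102474698}{4015} \cdot \frac{1}{85448} = \frac{51237349}{171536860}$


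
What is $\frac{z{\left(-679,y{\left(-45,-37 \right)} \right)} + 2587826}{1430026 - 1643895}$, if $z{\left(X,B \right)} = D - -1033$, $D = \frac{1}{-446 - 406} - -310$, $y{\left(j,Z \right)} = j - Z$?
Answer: $- \frac{2205971987}{182216388} \approx -12.106$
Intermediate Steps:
$D = \frac{264119}{852}$ ($D = \frac{1}{-852} + 310 = - \frac{1}{852} + 310 = \frac{264119}{852} \approx 310.0$)
$z{\left(X,B \right)} = \frac{1144235}{852}$ ($z{\left(X,B \right)} = \frac{264119}{852} - -1033 = \frac{264119}{852} + 1033 = \frac{1144235}{852}$)
$\frac{z{\left(-679,y{\left(-45,-37 \right)} \right)} + 2587826}{1430026 - 1643895} = \frac{\frac{1144235}{852} + 2587826}{1430026 - 1643895} = \frac{2205971987}{852 \left(-213869\right)} = \frac{2205971987}{852} \left(- \frac{1}{213869}\right) = - \frac{2205971987}{182216388}$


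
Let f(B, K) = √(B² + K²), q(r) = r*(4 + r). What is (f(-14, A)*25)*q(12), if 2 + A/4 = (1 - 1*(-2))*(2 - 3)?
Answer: 9600*√149 ≈ 1.1718e+5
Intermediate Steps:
A = -20 (A = -8 + 4*((1 - 1*(-2))*(2 - 3)) = -8 + 4*((1 + 2)*(-1)) = -8 + 4*(3*(-1)) = -8 + 4*(-3) = -8 - 12 = -20)
(f(-14, A)*25)*q(12) = (√((-14)² + (-20)²)*25)*(12*(4 + 12)) = (√(196 + 400)*25)*(12*16) = (√596*25)*192 = ((2*√149)*25)*192 = (50*√149)*192 = 9600*√149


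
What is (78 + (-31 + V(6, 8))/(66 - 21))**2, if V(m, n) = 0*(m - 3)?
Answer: 12103441/2025 ≈ 5977.0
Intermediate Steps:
V(m, n) = 0 (V(m, n) = 0*(-3 + m) = 0)
(78 + (-31 + V(6, 8))/(66 - 21))**2 = (78 + (-31 + 0)/(66 - 21))**2 = (78 - 31/45)**2 = (3479/45)**2 = 12103441/2025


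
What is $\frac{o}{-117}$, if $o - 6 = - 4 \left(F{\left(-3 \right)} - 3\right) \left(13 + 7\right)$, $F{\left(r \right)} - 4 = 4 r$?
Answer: $- \frac{886}{117} \approx -7.5726$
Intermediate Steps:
$F{\left(r \right)} = 4 + 4 r$
$o = 886$ ($o = 6 + - 4 \left(\left(4 + 4 \left(-3\right)\right) - 3\right) \left(13 + 7\right) = 6 + - 4 \left(\left(4 - 12\right) - 3\right) 20 = 6 + - 4 \left(-8 - 3\right) 20 = 6 + \left(-4\right) \left(-11\right) 20 = 6 + 44 \cdot 20 = 6 + 880 = 886$)
$\frac{o}{-117} = \frac{886}{-117} = 886 \left(- \frac{1}{117}\right) = - \frac{886}{117}$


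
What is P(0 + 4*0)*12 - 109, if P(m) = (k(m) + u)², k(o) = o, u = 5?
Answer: 191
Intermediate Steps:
P(m) = (5 + m)² (P(m) = (m + 5)² = (5 + m)²)
P(0 + 4*0)*12 - 109 = (5 + (0 + 4*0))²*12 - 109 = (5 + (0 + 0))²*12 - 109 = (5 + 0)²*12 - 109 = 5²*12 - 109 = 25*12 - 109 = 300 - 109 = 191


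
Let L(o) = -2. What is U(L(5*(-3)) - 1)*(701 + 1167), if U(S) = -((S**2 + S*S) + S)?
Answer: -28020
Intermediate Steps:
U(S) = -S - 2*S**2 (U(S) = -((S**2 + S**2) + S) = -(2*S**2 + S) = -(S + 2*S**2) = -S - 2*S**2)
U(L(5*(-3)) - 1)*(701 + 1167) = (-(-2 - 1)*(1 + 2*(-2 - 1)))*(701 + 1167) = -1*(-3)*(1 + 2*(-3))*1868 = -1*(-3)*(1 - 6)*1868 = -1*(-3)*(-5)*1868 = -15*1868 = -28020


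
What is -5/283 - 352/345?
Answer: -101341/97635 ≈ -1.0380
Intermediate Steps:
-5/283 - 352/345 = -101341/97635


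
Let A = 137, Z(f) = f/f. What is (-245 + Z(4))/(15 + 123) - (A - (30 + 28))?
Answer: -5573/69 ≈ -80.768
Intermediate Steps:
Z(f) = 1
(-245 + Z(4))/(15 + 123) - (A - (30 + 28)) = (-245 + 1)/(15 + 123) - (137 - (30 + 28)) = -244/138 - (137 - 1*58) = -244*1/138 - (137 - 58) = -122/69 - 1*79 = -122/69 - 79 = -5573/69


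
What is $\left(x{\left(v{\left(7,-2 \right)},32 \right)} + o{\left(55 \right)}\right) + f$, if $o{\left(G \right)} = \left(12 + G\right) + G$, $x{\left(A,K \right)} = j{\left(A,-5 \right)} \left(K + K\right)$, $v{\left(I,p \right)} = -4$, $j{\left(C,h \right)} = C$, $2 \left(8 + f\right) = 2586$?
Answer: $1151$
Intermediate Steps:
$f = 1285$ ($f = -8 + \frac{1}{2} \cdot 2586 = -8 + 1293 = 1285$)
$x{\left(A,K \right)} = 2 A K$ ($x{\left(A,K \right)} = A \left(K + K\right) = A 2 K = 2 A K$)
$o{\left(G \right)} = 12 + 2 G$
$\left(x{\left(v{\left(7,-2 \right)},32 \right)} + o{\left(55 \right)}\right) + f = \left(2 \left(-4\right) 32 + \left(12 + 2 \cdot 55\right)\right) + 1285 = \left(-256 + \left(12 + 110\right)\right) + 1285 = \left(-256 + 122\right) + 1285 = -134 + 1285 = 1151$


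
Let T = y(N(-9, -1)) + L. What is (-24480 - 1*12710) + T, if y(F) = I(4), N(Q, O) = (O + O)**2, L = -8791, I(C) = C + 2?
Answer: -45975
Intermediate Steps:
I(C) = 2 + C
N(Q, O) = 4*O**2 (N(Q, O) = (2*O)**2 = 4*O**2)
y(F) = 6 (y(F) = 2 + 4 = 6)
T = -8785 (T = 6 - 8791 = -8785)
(-24480 - 1*12710) + T = (-24480 - 1*12710) - 8785 = (-24480 - 12710) - 8785 = -37190 - 8785 = -45975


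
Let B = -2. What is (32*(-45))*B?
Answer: 2880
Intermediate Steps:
(32*(-45))*B = (32*(-45))*(-2) = -1440*(-2) = 2880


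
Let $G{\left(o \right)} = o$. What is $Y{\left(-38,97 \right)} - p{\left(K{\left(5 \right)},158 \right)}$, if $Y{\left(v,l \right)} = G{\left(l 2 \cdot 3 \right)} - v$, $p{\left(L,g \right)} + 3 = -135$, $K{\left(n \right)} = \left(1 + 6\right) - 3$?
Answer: $758$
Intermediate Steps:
$K{\left(n \right)} = 4$ ($K{\left(n \right)} = 7 - 3 = 4$)
$p{\left(L,g \right)} = -138$ ($p{\left(L,g \right)} = -3 - 135 = -138$)
$Y{\left(v,l \right)} = - v + 6 l$ ($Y{\left(v,l \right)} = l 2 \cdot 3 - v = 2 l 3 - v = 6 l - v = - v + 6 l$)
$Y{\left(-38,97 \right)} - p{\left(K{\left(5 \right)},158 \right)} = \left(\left(-1\right) \left(-38\right) + 6 \cdot 97\right) - -138 = \left(38 + 582\right) + 138 = 620 + 138 = 758$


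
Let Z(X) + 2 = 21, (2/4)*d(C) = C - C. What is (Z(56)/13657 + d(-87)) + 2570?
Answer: 35098509/13657 ≈ 2570.0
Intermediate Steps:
d(C) = 0 (d(C) = 2*(C - C) = 2*0 = 0)
Z(X) = 19 (Z(X) = -2 + 21 = 19)
(Z(56)/13657 + d(-87)) + 2570 = (19/13657 + 0) + 2570 = 19/13657 + 2570 = 35098509/13657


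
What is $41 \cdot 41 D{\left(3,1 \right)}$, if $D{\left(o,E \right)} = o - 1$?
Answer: $3362$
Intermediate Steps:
$D{\left(o,E \right)} = -1 + o$
$41 \cdot 41 D{\left(3,1 \right)} = 41 \cdot 41 \left(-1 + 3\right) = 1681 \cdot 2 = 3362$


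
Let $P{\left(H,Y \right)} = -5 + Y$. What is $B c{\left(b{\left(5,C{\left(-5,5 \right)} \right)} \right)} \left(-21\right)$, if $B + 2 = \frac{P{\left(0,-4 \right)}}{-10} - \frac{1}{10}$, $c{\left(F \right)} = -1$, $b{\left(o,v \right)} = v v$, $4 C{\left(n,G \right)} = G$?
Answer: $- \frac{126}{5} \approx -25.2$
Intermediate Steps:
$C{\left(n,G \right)} = \frac{G}{4}$
$b{\left(o,v \right)} = v^{2}$
$B = - \frac{6}{5}$ ($B = -2 - \left(\frac{1}{10} - \frac{-5 - 4}{-10}\right) = -2 - - \frac{4}{5} = -2 + \left(\frac{9}{10} - \frac{1}{10}\right) = -2 + \frac{4}{5} = - \frac{6}{5} \approx -1.2$)
$B c{\left(b{\left(5,C{\left(-5,5 \right)} \right)} \right)} \left(-21\right) = \left(- \frac{6}{5}\right) \left(-1\right) \left(-21\right) = \frac{6}{5} \left(-21\right) = - \frac{126}{5}$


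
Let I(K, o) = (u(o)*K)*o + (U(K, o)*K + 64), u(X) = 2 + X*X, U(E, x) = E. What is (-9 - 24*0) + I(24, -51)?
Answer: -3185441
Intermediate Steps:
u(X) = 2 + X²
I(K, o) = 64 + K² + K*o*(2 + o²) (I(K, o) = ((2 + o²)*K)*o + (K*K + 64) = (K*(2 + o²))*o + (K² + 64) = K*o*(2 + o²) + (64 + K²) = 64 + K² + K*o*(2 + o²))
(-9 - 24*0) + I(24, -51) = (-9 - 24*0) + (64 + 24² + 24*(-51)*(2 + (-51)²)) = (-9 + 0) + (64 + 576 + 24*(-51)*(2 + 2601)) = -9 + (64 + 576 + 24*(-51)*2603) = -9 + (64 + 576 - 3186072) = -9 - 3185432 = -3185441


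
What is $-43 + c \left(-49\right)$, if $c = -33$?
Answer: $1574$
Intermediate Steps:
$-43 + c \left(-49\right) = -43 - -1617 = -43 + 1617 = 1574$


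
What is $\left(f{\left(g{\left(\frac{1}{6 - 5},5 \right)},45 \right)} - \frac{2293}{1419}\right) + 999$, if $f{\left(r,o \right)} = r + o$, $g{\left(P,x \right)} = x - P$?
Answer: $\frac{1484819}{1419} \approx 1046.4$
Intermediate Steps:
$f{\left(r,o \right)} = o + r$
$\left(f{\left(g{\left(\frac{1}{6 - 5},5 \right)},45 \right)} - \frac{2293}{1419}\right) + 999 = \left(\left(45 + \left(5 - \frac{1}{6 - 5}\right)\right) - \frac{2293}{1419}\right) + 999 = \left(\left(45 + \left(5 - 1^{-1}\right)\right) - \frac{2293}{1419}\right) + 999 = \left(\left(45 + \left(5 - 1\right)\right) - \frac{2293}{1419}\right) + 999 = \left(\left(45 + 4\right) - \frac{2293}{1419}\right) + 999 = \left(49 - \frac{2293}{1419}\right) + 999 = \frac{67238}{1419} + 999 = \frac{1484819}{1419}$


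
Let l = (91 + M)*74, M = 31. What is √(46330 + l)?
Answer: √55358 ≈ 235.28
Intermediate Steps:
l = 9028 (l = (91 + 31)*74 = 122*74 = 9028)
√(46330 + l) = √(46330 + 9028) = √55358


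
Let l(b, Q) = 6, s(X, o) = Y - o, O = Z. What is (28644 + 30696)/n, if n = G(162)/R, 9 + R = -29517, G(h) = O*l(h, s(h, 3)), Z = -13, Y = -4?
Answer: 292012140/13 ≈ 2.2462e+7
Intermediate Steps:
O = -13
s(X, o) = -4 - o
G(h) = -78 (G(h) = -13*6 = -78)
R = -29526 (R = -9 - 29517 = -29526)
n = 13/4921 (n = -78/(-29526) = -78*(-1/29526) = 13/4921 ≈ 0.0026417)
(28644 + 30696)/n = (28644 + 30696)/(13/4921) = 59340*(4921/13) = 292012140/13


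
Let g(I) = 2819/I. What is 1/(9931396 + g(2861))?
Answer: 2861/28413726775 ≈ 1.0069e-7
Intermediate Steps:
1/(9931396 + g(2861)) = 1/(9931396 + 2819/2861) = 1/(28413726775/2861) = 2861/28413726775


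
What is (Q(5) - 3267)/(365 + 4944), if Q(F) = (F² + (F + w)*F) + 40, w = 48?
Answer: -2937/5309 ≈ -0.55321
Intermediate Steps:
Q(F) = 40 + F² + F*(48 + F) (Q(F) = (F² + (F + 48)*F) + 40 = (F² + (48 + F)*F) + 40 = (F² + F*(48 + F)) + 40 = 40 + F² + F*(48 + F))
(Q(5) - 3267)/(365 + 4944) = ((40 + 2*5² + 48*5) - 3267)/(365 + 4944) = ((40 + 2*25 + 240) - 3267)/5309 = ((40 + 50 + 240) - 3267)*(1/5309) = (330 - 3267)*(1/5309) = -2937*1/5309 = -2937/5309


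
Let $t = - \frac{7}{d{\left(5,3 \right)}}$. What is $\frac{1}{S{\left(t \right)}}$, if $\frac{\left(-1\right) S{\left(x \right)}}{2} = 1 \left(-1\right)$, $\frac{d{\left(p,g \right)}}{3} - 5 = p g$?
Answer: $\frac{1}{2} \approx 0.5$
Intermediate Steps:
$d{\left(p,g \right)} = 15 + 3 g p$ ($d{\left(p,g \right)} = 15 + 3 p g = 15 + 3 g p$)
$t = - \frac{7}{60}$ ($t = - \frac{7}{15 + 3 \cdot 3 \cdot 5} = - \frac{7}{15 + 45} = - \frac{7}{60} \approx -0.11667$)
$S{\left(x \right)} = 2$ ($S{\left(x \right)} = - 2 \cdot 1 \left(-1\right) = \left(-2\right) \left(-1\right) = 2$)
$\frac{1}{S{\left(t \right)}} = \frac{1}{2}$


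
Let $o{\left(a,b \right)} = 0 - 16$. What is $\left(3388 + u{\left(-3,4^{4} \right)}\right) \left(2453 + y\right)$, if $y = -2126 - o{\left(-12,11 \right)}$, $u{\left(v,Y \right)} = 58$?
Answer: $1181978$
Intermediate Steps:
$o{\left(a,b \right)} = -16$
$y = -2110$ ($y = -2126 - -16 = -2126 + 16 = -2110$)
$\left(3388 + u{\left(-3,4^{4} \right)}\right) \left(2453 + y\right) = \left(3388 + 58\right) \left(2453 - 2110\right) = 3446 \cdot 343 = 1181978$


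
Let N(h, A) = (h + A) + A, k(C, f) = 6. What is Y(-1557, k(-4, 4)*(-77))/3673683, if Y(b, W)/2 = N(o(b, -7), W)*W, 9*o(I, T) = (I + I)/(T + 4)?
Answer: 747208/3673683 ≈ 0.20339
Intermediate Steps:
o(I, T) = 2*I/(9*(4 + T)) (o(I, T) = ((I + I)/(T + 4))/9 = ((2*I)/(4 + T))/9 = (2*I/(4 + T))/9 = 2*I/(9*(4 + T)))
N(h, A) = h + 2*A (N(h, A) = (A + h) + A = h + 2*A)
Y(b, W) = 2*W*(2*W - 2*b/27) (Y(b, W) = 2*((2*b/(9*(4 - 7)) + 2*W)*W) = 2*(((2/9)*b/(-3) + 2*W)*W) = 2*(((2/9)*b*(-⅓) + 2*W)*W) = 2*((-2*b/27 + 2*W)*W) = 2*((2*W - 2*b/27)*W) = 2*(W*(2*W - 2*b/27)) = 2*W*(2*W - 2*b/27))
Y(-1557, k(-4, 4)*(-77))/3673683 = (4*(6*(-77))*(-1*(-1557) + 27*(6*(-77)))/27)/3673683 = ((4/27)*(-462)*(1557 + 27*(-462)))*(1/3673683) = ((4/27)*(-462)*(1557 - 12474))*(1/3673683) = ((4/27)*(-462)*(-10917))*(1/3673683) = 747208*(1/3673683) = 747208/3673683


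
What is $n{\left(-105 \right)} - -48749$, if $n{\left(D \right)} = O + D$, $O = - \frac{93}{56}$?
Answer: $\frac{2723971}{56} \approx 48642.0$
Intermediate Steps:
$O = - \frac{93}{56}$ ($O = \left(-93\right) \frac{1}{56} = - \frac{93}{56} \approx -1.6607$)
$n{\left(D \right)} = - \frac{93}{56} + D$
$n{\left(-105 \right)} - -48749 = \left(- \frac{93}{56} - 105\right) - -48749 = - \frac{5973}{56} + 48749 = \frac{2723971}{56}$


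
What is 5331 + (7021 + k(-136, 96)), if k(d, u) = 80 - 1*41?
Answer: 12391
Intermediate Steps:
k(d, u) = 39 (k(d, u) = 80 - 41 = 39)
5331 + (7021 + k(-136, 96)) = 5331 + (7021 + 39) = 5331 + 7060 = 12391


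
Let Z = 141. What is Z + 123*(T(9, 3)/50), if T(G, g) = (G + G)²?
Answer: 23451/25 ≈ 938.04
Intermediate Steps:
T(G, g) = 4*G² (T(G, g) = (2*G)² = 4*G²)
Z + 123*(T(9, 3)/50) = 141 + 123*((4*9²)/50) = 141 + 123*((4*81)*(1/50)) = 141 + 123*(324*(1/50)) = 141 + 123*(162/25) = 141 + 19926/25 = 23451/25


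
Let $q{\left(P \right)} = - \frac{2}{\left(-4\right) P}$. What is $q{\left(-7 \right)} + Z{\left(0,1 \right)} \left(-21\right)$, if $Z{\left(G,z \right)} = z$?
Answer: $- \frac{295}{14} \approx -21.071$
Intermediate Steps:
$q{\left(P \right)} = \frac{1}{2 P}$ ($q{\left(P \right)} = - 2 \left(- \frac{1}{4 P}\right) = \frac{1}{2 P}$)
$q{\left(-7 \right)} + Z{\left(0,1 \right)} \left(-21\right) = \frac{1}{2 \left(-7\right)} + 1 \left(-21\right) = \frac{1}{2} \left(- \frac{1}{7}\right) - 21 = - \frac{1}{14} - 21 = - \frac{295}{14}$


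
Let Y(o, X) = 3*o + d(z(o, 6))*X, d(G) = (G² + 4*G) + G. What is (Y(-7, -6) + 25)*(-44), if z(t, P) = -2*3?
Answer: 1408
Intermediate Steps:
z(t, P) = -6
d(G) = G² + 5*G
Y(o, X) = 3*o + 6*X (Y(o, X) = 3*o + (-6*(5 - 6))*X = 3*o + (-6*(-1))*X = 3*o + 6*X)
(Y(-7, -6) + 25)*(-44) = ((3*(-7) + 6*(-6)) + 25)*(-44) = ((-21 - 36) + 25)*(-44) = (-57 + 25)*(-44) = -32*(-44) = 1408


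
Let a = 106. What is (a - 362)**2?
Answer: 65536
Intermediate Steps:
(a - 362)**2 = (106 - 362)**2 = (-256)**2 = 65536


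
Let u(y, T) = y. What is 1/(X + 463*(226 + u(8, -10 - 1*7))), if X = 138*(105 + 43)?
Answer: 1/128766 ≈ 7.7660e-6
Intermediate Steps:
X = 20424 (X = 138*148 = 20424)
1/(X + 463*(226 + u(8, -10 - 1*7))) = 1/(20424 + 463*(226 + 8)) = 1/(20424 + 463*234) = 1/(20424 + 108342) = 1/128766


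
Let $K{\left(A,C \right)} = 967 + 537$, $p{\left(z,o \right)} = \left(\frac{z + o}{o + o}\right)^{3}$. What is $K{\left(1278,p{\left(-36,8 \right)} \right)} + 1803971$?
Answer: $1805475$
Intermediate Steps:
$p{\left(z,o \right)} = \frac{\left(o + z\right)^{3}}{8 o^{3}}$ ($p{\left(z,o \right)} = \left(\frac{o + z}{2 o}\right)^{3} = \frac{\left(o + z\right)^{3}}{8 o^{3}}$)
$K{\left(A,C \right)} = 1504$
$K{\left(1278,p{\left(-36,8 \right)} \right)} + 1803971 = 1504 + 1803971 = 1805475$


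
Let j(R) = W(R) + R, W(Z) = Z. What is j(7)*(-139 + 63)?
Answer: -1064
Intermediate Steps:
j(R) = 2*R (j(R) = R + R = 2*R)
j(7)*(-139 + 63) = (2*7)*(-139 + 63) = 14*(-76) = -1064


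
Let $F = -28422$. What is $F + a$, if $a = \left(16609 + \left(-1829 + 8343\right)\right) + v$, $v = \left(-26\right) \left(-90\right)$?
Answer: $-2959$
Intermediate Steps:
$v = 2340$
$a = 25463$ ($a = \left(16609 + \left(-1829 + 8343\right)\right) + 2340 = \left(16609 + 6514\right) + 2340 = 23123 + 2340 = 25463$)
$F + a = -28422 + 25463 = -2959$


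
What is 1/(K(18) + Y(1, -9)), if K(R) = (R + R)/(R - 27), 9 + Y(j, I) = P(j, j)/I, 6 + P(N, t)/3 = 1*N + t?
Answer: -3/35 ≈ -0.085714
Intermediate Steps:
P(N, t) = -18 + 3*N + 3*t (P(N, t) = -18 + 3*(1*N + t) = -18 + 3*(N + t) = -18 + (3*N + 3*t) = -18 + 3*N + 3*t)
Y(j, I) = -9 + (-18 + 6*j)/I (Y(j, I) = -9 + (-18 + 3*j + 3*j)/I = -9 + (-18 + 6*j)/I)
K(R) = 2*R/(-27 + R) (K(R) = (2*R)/(-27 + R) = 2*R/(-27 + R))
1/(K(18) + Y(1, -9)) = 1/(2*18/(-27 + 18) + 3*(-6 - 3*(-9) + 2*1)/(-9)) = 1/(2*18/(-9) + 3*(-⅑)*(-6 + 27 + 2)) = 1/(2*18*(-⅑) + 3*(-⅑)*23) = 1/(-4 - 23/3) = 1/(-35/3) = -3/35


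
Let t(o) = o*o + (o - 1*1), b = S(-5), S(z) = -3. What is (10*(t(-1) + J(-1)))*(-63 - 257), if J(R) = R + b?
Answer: 16000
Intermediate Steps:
b = -3
J(R) = -3 + R (J(R) = R - 3 = -3 + R)
t(o) = -1 + o + o² (t(o) = o² + (o - 1) = o² + (-1 + o) = -1 + o + o²)
(10*(t(-1) + J(-1)))*(-63 - 257) = (10*((-1 - 1 + (-1)²) + (-3 - 1)))*(-63 - 257) = (10*((-1 - 1 + 1) - 4))*(-320) = (10*(-1 - 4))*(-320) = (10*(-5))*(-320) = -50*(-320) = 16000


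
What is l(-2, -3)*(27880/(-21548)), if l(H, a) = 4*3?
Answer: -83640/5387 ≈ -15.526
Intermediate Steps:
l(H, a) = 12
l(-2, -3)*(27880/(-21548)) = 12*(27880/(-21548)) = 12*(27880*(-1/21548)) = 12*(-6970/5387) = -83640/5387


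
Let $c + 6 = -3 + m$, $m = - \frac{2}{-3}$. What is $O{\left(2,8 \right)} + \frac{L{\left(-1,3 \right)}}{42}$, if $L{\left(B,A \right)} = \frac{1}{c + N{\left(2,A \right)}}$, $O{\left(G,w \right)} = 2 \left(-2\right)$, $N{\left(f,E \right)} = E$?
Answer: $- \frac{897}{224} \approx -4.0045$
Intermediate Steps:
$m = \frac{2}{3}$ ($m = \left(-2\right) \left(- \frac{1}{3}\right) = \frac{2}{3} \approx 0.66667$)
$O{\left(G,w \right)} = -4$
$c = - \frac{25}{3}$ ($c = -6 + \left(-3 + \frac{2}{3}\right) = -6 - \frac{7}{3} = - \frac{25}{3} \approx -8.3333$)
$L{\left(B,A \right)} = \frac{1}{- \frac{25}{3} + A}$
$O{\left(2,8 \right)} + \frac{L{\left(-1,3 \right)}}{42} = -4 + \frac{3 \frac{1}{-25 + 3 \cdot 3}}{42} = -4 + \frac{3}{-25 + 9} \cdot \frac{1}{42} = -4 + \frac{3}{-16} \cdot \frac{1}{42} = -4 + 3 \left(- \frac{1}{16}\right) \frac{1}{42} = -4 - \frac{1}{224} = - \frac{897}{224}$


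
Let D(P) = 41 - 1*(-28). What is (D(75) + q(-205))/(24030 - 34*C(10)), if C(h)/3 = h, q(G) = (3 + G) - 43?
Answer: -88/11505 ≈ -0.0076488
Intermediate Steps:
q(G) = -40 + G
C(h) = 3*h
D(P) = 69 (D(P) = 41 + 28 = 69)
(D(75) + q(-205))/(24030 - 34*C(10)) = (69 + (-40 - 205))/(24030 - 102*10) = (69 - 245)/(24030 - 34*30) = -176/(24030 - 1020) = -176/23010 = -176*1/23010 = -88/11505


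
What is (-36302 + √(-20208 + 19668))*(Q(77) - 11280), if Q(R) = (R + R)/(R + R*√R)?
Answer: (11280 - 154/(77 + 77*√77))*(36302 - 6*I*√15) ≈ 4.0948e+8 - 2.6212e+5*I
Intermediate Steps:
Q(R) = 2*R/(R + R^(3/2)) (Q(R) = (2*R)/(R + R^(3/2)) = 2*R/(R + R^(3/2)))
(-36302 + √(-20208 + 19668))*(Q(77) - 11280) = (-36302 + √(-20208 + 19668))*(2*77/(77 + 77^(3/2)) - 11280) = (-36302 + √(-540))*(2*77/(77 + 77*√77) - 11280) = (-36302 + 6*I*√15)*(154/(77 + 77*√77) - 11280) = (-36302 + 6*I*√15)*(-11280 + 154/(77 + 77*√77))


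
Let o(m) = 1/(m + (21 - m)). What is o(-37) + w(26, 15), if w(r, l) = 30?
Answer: 631/21 ≈ 30.048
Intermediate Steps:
o(m) = 1/21
o(-37) + w(26, 15) = 1/21 + 30 = 631/21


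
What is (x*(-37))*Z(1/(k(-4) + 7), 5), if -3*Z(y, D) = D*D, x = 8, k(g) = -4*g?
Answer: 7400/3 ≈ 2466.7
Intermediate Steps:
Z(y, D) = -D**2/3 (Z(y, D) = -D*D/3 = -D**2/3)
(x*(-37))*Z(1/(k(-4) + 7), 5) = (8*(-37))*(-1/3*5**2) = -(-296)*25/3 = -296*(-25/3) = 7400/3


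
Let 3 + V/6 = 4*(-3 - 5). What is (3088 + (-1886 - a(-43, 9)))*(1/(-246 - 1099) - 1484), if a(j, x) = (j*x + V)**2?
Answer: 708986423067/1345 ≈ 5.2713e+8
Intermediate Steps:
V = -210 (V = -18 + 6*(4*(-3 - 5)) = -18 + 6*(4*(-8)) = -18 + 6*(-32) = -18 - 192 = -210)
a(j, x) = (-210 + j*x)**2 (a(j, x) = (j*x - 210)**2 = (-210 + j*x)**2)
(3088 + (-1886 - a(-43, 9)))*(1/(-246 - 1099) - 1484) = (3088 + (-1886 - (-210 - 43*9)**2))*(1/(-246 - 1099) - 1484) = (3088 + (-1886 - (-210 - 387)**2))*(1/(-1345) - 1484) = (3088 + (-1886 - 1*(-597)**2))*(-1/1345 - 1484) = (3088 + (-1886 - 1*356409))*(-1995981/1345) = (3088 + (-1886 - 356409))*(-1995981/1345) = (3088 - 358295)*(-1995981/1345) = -355207*(-1995981/1345) = 708986423067/1345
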